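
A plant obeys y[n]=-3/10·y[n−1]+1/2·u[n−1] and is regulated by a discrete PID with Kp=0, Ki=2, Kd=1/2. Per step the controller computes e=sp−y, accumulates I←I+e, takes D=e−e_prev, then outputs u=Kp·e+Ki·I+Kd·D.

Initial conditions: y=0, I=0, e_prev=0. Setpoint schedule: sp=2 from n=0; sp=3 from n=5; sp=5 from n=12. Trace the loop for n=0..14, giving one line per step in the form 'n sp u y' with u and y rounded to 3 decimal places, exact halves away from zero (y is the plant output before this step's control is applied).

0 2 5.000 0.000
1 2 1.750 2.500
2 2 7.938 0.125
3 2 0.984 3.931
4 2 10.571 -0.687
5 3 0.689 5.492
6 3 15.282 -1.303
7 3 -2.847 8.032
8 3 21.419 -3.833
9 3 -10.078 11.859
10 3 31.190 -8.597
11 3 -22.771 18.174
12 5 52.795 -16.838
13 5 -42.752 31.449
14 5 84.143 -30.811

(exact arithmetic carried between steps; '≈' marks a value shown rounded to 6 d.p. or computed from one; I and e_prev carry over from the previous line; the table rounds u and y to 3 d.p., halves away from zero)
n=0: y=0, sp=2, e=sp−y=2; I=2, D=e−e_prev=2; u=0·2+2·2+1/2·2=5; next y=-3/10·0+1/2·5=2.5
n=1: y=2.5, sp=2, e=sp−y=-0.5; I=1.5, D=e−e_prev=-2.5; u=0·(-0.5)+2·1.5+1/2·(-2.5)=1.75; next y=-3/10·2.5+1/2·1.75=0.125
n=2: y=0.125, sp=2, e=sp−y=1.875; I=3.375, D=e−e_prev=2.375; u=0·1.875+2·3.375+1/2·2.375=7.9375; next y=-3/10·0.125+1/2·7.9375=3.93125
n=3: y=3.93125, sp=2, e=sp−y=-1.93125; I=1.44375, D=e−e_prev=-3.80625; u=0·(-1.93125)+2·1.44375+1/2·(-3.80625)=0.984375; next y=-3/10·3.93125+1/2·0.984375≈-0.687188
n=4: y≈-0.687188, sp=2, e=sp−y≈2.687188; I≈4.130938, D=e−e_prev≈4.618438; u=0·2.687188+2·4.130938+1/2·4.618438≈10.571094; next y=-3/10·(-0.687188)+1/2·10.571094≈5.491703
n=5: y≈5.491703, sp=3, e=sp−y≈-2.491703; I≈1.639234, D=e−e_prev≈-5.178891; u=0·(-2.491703)+2·1.639234+1/2·(-5.178891)≈0.689023; next y=-3/10·5.491703+1/2·0.689023≈-1.302999
n=6: y≈-1.302999, sp=3, e=sp−y≈4.302999; I≈5.942234, D=e−e_prev≈6.794702; u=0·4.302999+2·5.942234+1/2·6.794702≈15.281818; next y=-3/10·(-1.302999)+1/2·15.281818≈8.031809
n=7: y≈8.031809, sp=3, e=sp−y≈-5.031809; I≈0.910425, D=e−e_prev≈-9.334808; u=0·(-5.031809)+2·0.910425+1/2·(-9.334808)≈-2.846555; next y=-3/10·8.031809+1/2·(-2.846555)≈-3.832820
n=8: y≈-3.832820, sp=3, e=sp−y≈6.832820; I≈7.743245, D=e−e_prev≈11.864629; u=0·6.832820+2·7.743245+1/2·11.864629≈21.418804; next y=-3/10·(-3.832820)+1/2·21.418804≈11.859248
n=9: y≈11.859248, sp=3, e=sp−y≈-8.859248; I≈-1.116003, D=e−e_prev≈-15.692068; u=0·(-8.859248)+2·(-1.116003)+1/2·(-15.692068)≈-10.078041; next y=-3/10·11.859248+1/2·(-10.078041)≈-8.596795
n=10: y≈-8.596795, sp=3, e=sp−y≈11.596795; I≈10.480791, D=e−e_prev≈20.456043; u=0·11.596795+2·10.480791+1/2·20.456043≈31.189604; next y=-3/10·(-8.596795)+1/2·31.189604≈18.173841
n=11: y≈18.173841, sp=3, e=sp−y≈-15.173841; I≈-4.693049, D=e−e_prev≈-26.770635; u=0·(-15.173841)+2·(-4.693049)+1/2·(-26.770635)≈-22.771416; next y=-3/10·18.173841+1/2·(-22.771416)≈-16.837860
n=12: y≈-16.837860, sp=5, e=sp−y≈21.837860; I≈17.144811, D=e−e_prev≈37.011701; u=0·21.837860+2·17.144811+1/2·37.011701≈52.795472; next y=-3/10·(-16.837860)+1/2·52.795472≈31.449094
n=13: y≈31.449094, sp=5, e=sp−y≈-26.449094; I≈-9.304283, D=e−e_prev≈-48.286954; u=0·(-26.449094)+2·(-9.304283)+1/2·(-48.286954)≈-42.752043; next y=-3/10·31.449094+1/2·(-42.752043)≈-30.810750
n=14: y≈-30.810750, sp=5, e=sp−y≈35.810750; I≈26.506467, D=e−e_prev≈62.259844; u=0·35.810750+2·26.506467+1/2·62.259844≈84.142856; next y=-3/10·(-30.810750)+1/2·84.142856≈51.314653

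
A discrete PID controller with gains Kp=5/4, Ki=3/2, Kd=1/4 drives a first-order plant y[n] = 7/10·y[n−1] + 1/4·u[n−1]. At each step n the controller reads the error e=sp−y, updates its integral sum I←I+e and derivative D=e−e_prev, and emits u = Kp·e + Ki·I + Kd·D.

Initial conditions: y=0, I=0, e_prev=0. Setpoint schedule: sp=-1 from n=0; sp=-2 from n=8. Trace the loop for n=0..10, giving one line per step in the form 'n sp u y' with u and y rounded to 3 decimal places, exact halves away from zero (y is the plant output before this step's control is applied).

0 -1 -3.000 0.000
1 -1 -2.000 -0.750
2 -1 -1.738 -1.025
3 -1 -1.388 -1.152
4 -1 -1.188 -1.153
5 -1 -1.105 -1.104
6 -1 -1.101 -1.049
7 -1 -1.132 -1.010
8 -2 -4.167 -0.990
9 -2 -3.193 -1.735
10 -2 -2.944 -2.013

(exact arithmetic carried between steps; '≈' marks a value shown rounded to 6 d.p. or computed from one; I and e_prev carry over from the previous line; the table rounds u and y to 3 d.p., halves away from zero)
n=0: y=0, sp=-1, e=sp−y=-1; I=-1, D=e−e_prev=-1; u=5/4·(-1)+3/2·(-1)+1/4·(-1)=-3; next y=7/10·0+1/4·(-3)=-0.75
n=1: y=-0.75, sp=-1, e=sp−y=-0.25; I=-1.25, D=e−e_prev=0.75; u=5/4·(-0.25)+3/2·(-1.25)+1/4·0.75=-2; next y=7/10·(-0.75)+1/4·(-2)=-1.025
n=2: y=-1.025, sp=-1, e=sp−y=0.025; I=-1.225, D=e−e_prev=0.275; u=5/4·0.025+3/2·(-1.225)+1/4·0.275=-1.7375; next y=7/10·(-1.025)+1/4·(-1.7375)=-1.151875
n=3: y=-1.151875, sp=-1, e=sp−y=0.151875; I=-1.073125, D=e−e_prev=0.126875; u=5/4·0.151875+3/2·(-1.073125)+1/4·0.126875=-1.388125; next y=7/10·(-1.151875)+1/4·(-1.388125)≈-1.153344
n=4: y≈-1.153344, sp=-1, e=sp−y≈0.153344; I≈-0.919781, D=e−e_prev≈0.001469; u=5/4·0.153344+3/2·(-0.919781)+1/4·0.001469≈-1.187625; next y=7/10·(-1.153344)+1/4·(-1.187625)≈-1.104247
n=5: y≈-1.104247, sp=-1, e=sp−y≈0.104247; I≈-0.815534, D=e−e_prev≈-0.049097; u=5/4·0.104247+3/2·(-0.815534)+1/4·(-0.049097)≈-1.105267; next y=7/10·(-1.104247)+1/4·(-1.105267)≈-1.049290
n=6: y≈-1.049290, sp=-1, e=sp−y≈0.049290; I≈-0.766245, D=e−e_prev≈-0.054957; u=5/4·0.049290+3/2·(-0.766245)+1/4·(-0.054957)≈-1.101494; next y=7/10·(-1.049290)+1/4·(-1.101494)≈-1.009876
n=7: y≈-1.009876, sp=-1, e=sp−y≈0.009876; I≈-0.756368, D=e−e_prev≈-0.039413; u=5/4·0.009876+3/2·(-0.756368)+1/4·(-0.039413)≈-1.132061; next y=7/10·(-1.009876)+1/4·(-1.132061)≈-0.989929
n=8: y≈-0.989929, sp=-2, e=sp−y≈-1.010071; I≈-1.766440, D=e−e_prev≈-1.019948; u=5/4·(-1.010071)+3/2·(-1.766440)+1/4·(-1.019948)≈-4.167236; next y=7/10·(-0.989929)+1/4·(-4.167236)≈-1.734759
n=9: y≈-1.734759, sp=-2, e=sp−y≈-0.265241; I≈-2.031681, D=e−e_prev≈0.744830; u=5/4·(-0.265241)+3/2·(-2.031681)+1/4·0.744830≈-3.192865; next y=7/10·(-1.734759)+1/4·(-3.192865)≈-2.012548
n=10: y≈-2.012548, sp=-2, e=sp−y≈0.012548; I≈-2.019133, D=e−e_prev≈0.277789; u=5/4·0.012548+3/2·(-2.019133)+1/4·0.277789≈-2.943568; next y=7/10·(-2.012548)+1/4·(-2.943568)≈-2.144675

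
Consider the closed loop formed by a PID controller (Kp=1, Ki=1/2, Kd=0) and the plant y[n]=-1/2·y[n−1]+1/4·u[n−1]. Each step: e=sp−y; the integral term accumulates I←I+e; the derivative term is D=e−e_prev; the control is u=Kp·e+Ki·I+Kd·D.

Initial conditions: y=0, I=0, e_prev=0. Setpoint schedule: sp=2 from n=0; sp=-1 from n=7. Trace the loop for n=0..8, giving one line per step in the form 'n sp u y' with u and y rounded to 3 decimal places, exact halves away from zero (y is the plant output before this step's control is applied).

(exact arithmetic carried between steps; '≈' marks a value shown rounded to 6 d.p. or computed from one; I and e_prev carry over from the previous line; the table rounds u and y to 3 d.p., halves away from zero)
n=0: y=0, sp=2, e=sp−y=2; I=2, D=e−e_prev=2; u=1·2+1/2·2+0·2=3; next y=-1/2·0+1/4·3=0.75
n=1: y=0.75, sp=2, e=sp−y=1.25; I=3.25, D=e−e_prev=-0.75; u=1·1.25+1/2·3.25+0·(-0.75)=2.875; next y=-1/2·0.75+1/4·2.875=0.34375
n=2: y=0.34375, sp=2, e=sp−y=1.65625; I=4.90625, D=e−e_prev=0.40625; u=1·1.65625+1/2·4.90625+0·0.40625=4.109375; next y=-1/2·0.34375+1/4·4.109375≈0.855469
n=3: y≈0.855469, sp=2, e=sp−y≈1.144531; I≈6.050781, D=e−e_prev≈-0.511719; u=1·1.144531+1/2·6.050781+0·(-0.511719)≈4.169922; next y=-1/2·0.855469+1/4·4.169922≈0.614746
n=4: y≈0.614746, sp=2, e=sp−y≈1.385254; I≈7.436035, D=e−e_prev≈0.240723; u=1·1.385254+1/2·7.436035+0·0.240723≈5.103271; next y=-1/2·0.614746+1/4·5.103271≈0.968445
n=5: y≈0.968445, sp=2, e=sp−y≈1.031555; I≈8.467590, D=e−e_prev≈-0.353699; u=1·1.031555+1/2·8.467590+0·(-0.353699)≈5.265350; next y=-1/2·0.968445+1/4·5.265350≈0.832115
n=6: y≈0.832115, sp=2, e=sp−y≈1.167885; I≈9.635475, D=e−e_prev≈0.136330; u=1·1.167885+1/2·9.635475+0·0.136330≈5.985622; next y=-1/2·0.832115+1/4·5.985622≈1.080348
n=7: y≈1.080348, sp=-1, e=sp−y≈-2.080348; I≈7.555127, D=e−e_prev≈-3.248233; u=1·(-2.080348)+1/2·7.555127+0·(-3.248233)≈1.697216; next y=-1/2·1.080348+1/4·1.697216≈-0.115870
n=8: y≈-0.115870, sp=-1, e=sp−y≈-0.884130; I≈6.670997, D=e−e_prev≈1.196218; u=1·(-0.884130)+1/2·6.670997+0·1.196218≈2.451369; next y=-1/2·(-0.115870)+1/4·2.451369≈0.670777

0 2 3.000 0.000
1 2 2.875 0.750
2 2 4.109 0.344
3 2 4.170 0.855
4 2 5.103 0.615
5 2 5.265 0.968
6 2 5.986 0.832
7 -1 1.697 1.080
8 -1 2.451 -0.116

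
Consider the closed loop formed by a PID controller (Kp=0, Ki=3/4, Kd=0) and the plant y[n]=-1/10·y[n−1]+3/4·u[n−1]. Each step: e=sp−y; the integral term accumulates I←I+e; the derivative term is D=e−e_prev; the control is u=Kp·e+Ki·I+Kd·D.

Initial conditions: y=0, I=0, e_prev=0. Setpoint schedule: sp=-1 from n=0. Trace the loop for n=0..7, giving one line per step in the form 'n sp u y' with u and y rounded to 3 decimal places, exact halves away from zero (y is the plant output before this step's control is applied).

0 -1 -0.750 0.000
1 -1 -1.078 -0.563
2 -1 -1.264 -0.752
3 -1 -1.359 -0.873
4 -1 -1.410 -0.932
5 -1 -1.437 -0.964
6 -1 -1.451 -0.981
7 -1 -1.458 -0.990

(exact arithmetic carried between steps; '≈' marks a value shown rounded to 6 d.p. or computed from one; I and e_prev carry over from the previous line; the table rounds u and y to 3 d.p., halves away from zero)
n=0: y=0, sp=-1, e=sp−y=-1; I=-1, D=e−e_prev=-1; u=0·(-1)+3/4·(-1)+0·(-1)=-0.75; next y=-1/10·0+3/4·(-0.75)=-0.5625
n=1: y=-0.5625, sp=-1, e=sp−y=-0.4375; I=-1.4375, D=e−e_prev=0.5625; u=0·(-0.4375)+3/4·(-1.4375)+0·0.5625=-1.078125; next y=-1/10·(-0.5625)+3/4·(-1.078125)≈-0.752344
n=2: y≈-0.752344, sp=-1, e=sp−y≈-0.247656; I≈-1.685156, D=e−e_prev≈0.189844; u=0·(-0.247656)+3/4·(-1.685156)+0·0.189844≈-1.263867; next y=-1/10·(-0.752344)+3/4·(-1.263867)≈-0.872666
n=3: y≈-0.872666, sp=-1, e=sp−y≈-0.127334; I≈-1.812490, D=e−e_prev≈0.120322; u=0·(-0.127334)+3/4·(-1.812490)+0·0.120322≈-1.359368; next y=-1/10·(-0.872666)+3/4·(-1.359368)≈-0.932259
n=4: y≈-0.932259, sp=-1, e=sp−y≈-0.067741; I≈-1.880231, D=e−e_prev≈0.059593; u=0·(-0.067741)+3/4·(-1.880231)+0·0.059593≈-1.410173; next y=-1/10·(-0.932259)+3/4·(-1.410173)≈-0.964404
n=5: y≈-0.964404, sp=-1, e=sp−y≈-0.035596; I≈-1.915827, D=e−e_prev≈0.032145; u=0·(-0.035596)+3/4·(-1.915827)+0·0.032145≈-1.436870; next y=-1/10·(-0.964404)+3/4·(-1.436870)≈-0.981212
n=6: y≈-0.981212, sp=-1, e=sp−y≈-0.018788; I≈-1.934615, D=e−e_prev≈0.016808; u=0·(-0.018788)+3/4·(-1.934615)+0·0.016808≈-1.450961; next y=-1/10·(-0.981212)+3/4·(-1.450961)≈-0.990100
n=7: y≈-0.990100, sp=-1, e=sp−y≈-0.009900; I≈-1.944515, D=e−e_prev≈0.008887; u=0·(-0.009900)+3/4·(-1.944515)+0·0.008887≈-1.458386; next y=-1/10·(-0.990100)+3/4·(-1.458386)≈-0.994780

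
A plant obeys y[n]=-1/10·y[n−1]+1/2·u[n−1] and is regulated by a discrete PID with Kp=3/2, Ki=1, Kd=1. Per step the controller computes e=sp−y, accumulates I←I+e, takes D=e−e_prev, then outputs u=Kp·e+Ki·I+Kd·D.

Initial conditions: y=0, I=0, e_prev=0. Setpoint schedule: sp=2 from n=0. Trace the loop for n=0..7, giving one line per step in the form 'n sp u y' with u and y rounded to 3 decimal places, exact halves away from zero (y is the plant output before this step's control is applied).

(exact arithmetic carried between steps; '≈' marks a value shown rounded to 6 d.p. or computed from one; I and e_prev carry over from the previous line; the table rounds u and y to 3 d.p., halves away from zero)
n=0: y=0, sp=2, e=sp−y=2; I=2, D=e−e_prev=2; u=3/2·2+1·2+1·2=7; next y=-1/10·0+1/2·7=3.5
n=1: y=3.5, sp=2, e=sp−y=-1.5; I=0.5, D=e−e_prev=-3.5; u=3/2·(-1.5)+1·0.5+1·(-3.5)=-5.25; next y=-1/10·3.5+1/2·(-5.25)=-2.975
n=2: y=-2.975, sp=2, e=sp−y=4.975; I=5.475, D=e−e_prev=6.475; u=3/2·4.975+1·5.475+1·6.475=19.4125; next y=-1/10·(-2.975)+1/2·19.4125=10.00375
n=3: y=10.00375, sp=2, e=sp−y=-8.00375; I=-2.52875, D=e−e_prev=-12.97875; u=3/2·(-8.00375)+1·(-2.52875)+1·(-12.97875)=-27.513125; next y=-1/10·10.00375+1/2·(-27.513125)≈-14.756938
n=4: y≈-14.756938, sp=2, e=sp−y≈16.756938; I≈14.228188, D=e−e_prev≈24.760688; u=3/2·16.756938+1·14.228188+1·24.760688≈64.124281; next y=-1/10·(-14.756938)+1/2·64.124281≈33.537834
n=5: y≈33.537834, sp=2, e=sp−y≈-31.537834; I≈-17.309647, D=e−e_prev≈-48.294772; u=3/2·(-31.537834)+1·(-17.309647)+1·(-48.294772)≈-112.911170; next y=-1/10·33.537834+1/2·(-112.911170)≈-59.809369
n=6: y≈-59.809369, sp=2, e=sp−y≈61.809369; I≈44.499722, D=e−e_prev≈93.347203; u=3/2·61.809369+1·44.499722+1·93.347203≈230.560978; next y=-1/10·(-59.809369)+1/2·230.560978≈121.261426
n=7: y≈121.261426, sp=2, e=sp−y≈-119.261426; I≈-74.761704, D=e−e_prev≈-181.070794; u=3/2·(-119.261426)+1·(-74.761704)+1·(-181.070794)≈-434.724637; next y=-1/10·121.261426+1/2·(-434.724637)≈-229.488461

0 2 7.000 0.000
1 2 -5.250 3.500
2 2 19.413 -2.975
3 2 -27.513 10.004
4 2 64.124 -14.757
5 2 -112.911 33.538
6 2 230.561 -59.809
7 2 -434.725 121.261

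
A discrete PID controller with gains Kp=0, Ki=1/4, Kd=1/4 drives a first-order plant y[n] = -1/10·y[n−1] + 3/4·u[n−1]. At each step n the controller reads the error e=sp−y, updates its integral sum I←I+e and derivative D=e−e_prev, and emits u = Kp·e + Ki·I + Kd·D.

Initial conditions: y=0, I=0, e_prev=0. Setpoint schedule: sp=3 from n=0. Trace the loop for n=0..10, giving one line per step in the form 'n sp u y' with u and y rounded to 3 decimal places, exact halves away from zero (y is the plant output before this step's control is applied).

(exact arithmetic carried between steps; '≈' marks a value shown rounded to 6 d.p. or computed from one; I and e_prev carry over from the previous line; the table rounds u and y to 3 d.p., halves away from zero)
n=0: y=0, sp=3, e=sp−y=3; I=3, D=e−e_prev=3; u=0·3+1/4·3+1/4·3=1.5; next y=-1/10·0+3/4·1.5=1.125
n=1: y=1.125, sp=3, e=sp−y=1.875; I=4.875, D=e−e_prev=-1.125; u=0·1.875+1/4·4.875+1/4·(-1.125)=0.9375; next y=-1/10·1.125+3/4·0.9375=0.590625
n=2: y=0.590625, sp=3, e=sp−y=2.409375; I=7.284375, D=e−e_prev=0.534375; u=0·2.409375+1/4·7.284375+1/4·0.534375≈1.954688; next y=-1/10·0.590625+3/4·1.954688≈1.406953
n=3: y≈1.406953, sp=3, e=sp−y≈1.593047; I≈8.877422, D=e−e_prev≈-0.816328; u=0·1.593047+1/4·8.877422+1/4·(-0.816328)≈2.015273; next y=-1/10·1.406953+3/4·2.015273≈1.370760
n=4: y≈1.370760, sp=3, e=sp−y≈1.629240; I≈10.506662, D=e−e_prev≈0.036193; u=0·1.629240+1/4·10.506662+1/4·0.036193≈2.635714; next y=-1/10·1.370760+3/4·2.635714≈1.839709
n=5: y≈1.839709, sp=3, e=sp−y≈1.160291; I≈11.666953, D=e−e_prev≈-0.468950; u=0·1.160291+1/4·11.666953+1/4·(-0.468950)≈2.799501; next y=-1/10·1.839709+3/4·2.799501≈1.915655
n=6: y≈1.915655, sp=3, e=sp−y≈1.084345; I≈12.751298, D=e−e_prev≈-0.075945; u=0·1.084345+1/4·12.751298+1/4·(-0.075945)≈3.168838; next y=-1/10·1.915655+3/4·3.168838≈2.185063
n=7: y≈2.185063, sp=3, e=sp−y≈0.814937; I≈13.566235, D=e−e_prev≈-0.269409; u=0·0.814937+1/4·13.566235+1/4·(-0.269409)≈3.324207; next y=-1/10·2.185063+3/4·3.324207≈2.274649
n=8: y≈2.274649, sp=3, e=sp−y≈0.725351; I≈14.291586, D=e−e_prev≈-0.089585; u=0·0.725351+1/4·14.291586+1/4·(-0.089585)≈3.550500; next y=-1/10·2.274649+3/4·3.550500≈2.435410
n=9: y≈2.435410, sp=3, e=sp−y≈0.564590; I≈14.856176, D=e−e_prev≈-0.160762; u=0·0.564590+1/4·14.856176+1/4·(-0.160762)≈3.673854; next y=-1/10·2.435410+3/4·3.673854≈2.511849
n=10: y≈2.511849, sp=3, e=sp−y≈0.488151; I≈15.344327, D=e−e_prev≈-0.076439; u=0·0.488151+1/4·15.344327+1/4·(-0.076439)≈3.816972; next y=-1/10·2.511849+3/4·3.816972≈2.611544

0 3 1.500 0.000
1 3 0.938 1.125
2 3 1.955 0.591
3 3 2.015 1.407
4 3 2.636 1.371
5 3 2.800 1.840
6 3 3.169 1.916
7 3 3.324 2.185
8 3 3.551 2.275
9 3 3.674 2.435
10 3 3.817 2.512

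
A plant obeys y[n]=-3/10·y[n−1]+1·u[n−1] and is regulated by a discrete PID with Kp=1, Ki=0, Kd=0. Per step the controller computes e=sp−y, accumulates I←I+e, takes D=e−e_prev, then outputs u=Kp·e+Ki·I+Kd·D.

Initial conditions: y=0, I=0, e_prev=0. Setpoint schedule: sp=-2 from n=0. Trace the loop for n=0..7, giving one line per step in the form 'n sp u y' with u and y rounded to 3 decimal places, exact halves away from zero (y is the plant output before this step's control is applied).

(exact arithmetic carried between steps; '≈' marks a value shown rounded to 6 d.p. or computed from one; I and e_prev carry over from the previous line; the table rounds u and y to 3 d.p., halves away from zero)
n=0: y=0, sp=-2, e=sp−y=-2; I=-2, D=e−e_prev=-2; u=1·(-2)+0·(-2)+0·(-2)=-2; next y=-3/10·0+1·(-2)=-2
n=1: y=-2, sp=-2, e=sp−y=0; I=-2, D=e−e_prev=2; u=1·0+0·(-2)+0·2=0; next y=-3/10·(-2)+1·0=0.6
n=2: y=0.6, sp=-2, e=sp−y=-2.6; I=-4.6, D=e−e_prev=-2.6; u=1·(-2.6)+0·(-4.6)+0·(-2.6)=-2.6; next y=-3/10·0.6+1·(-2.6)=-2.78
n=3: y=-2.78, sp=-2, e=sp−y=0.78; I=-3.82, D=e−e_prev=3.38; u=1·0.78+0·(-3.82)+0·3.38=0.78; next y=-3/10·(-2.78)+1·0.78=1.614
n=4: y=1.614, sp=-2, e=sp−y=-3.614; I=-7.434, D=e−e_prev=-4.394; u=1·(-3.614)+0·(-7.434)+0·(-4.394)=-3.614; next y=-3/10·1.614+1·(-3.614)=-4.0982
n=5: y=-4.0982, sp=-2, e=sp−y=2.0982; I=-5.3358, D=e−e_prev=5.7122; u=1·2.0982+0·(-5.3358)+0·5.7122=2.0982; next y=-3/10·(-4.0982)+1·2.0982=3.32766
n=6: y=3.32766, sp=-2, e=sp−y=-5.32766; I=-10.66346, D=e−e_prev=-7.42586; u=1·(-5.32766)+0·(-10.66346)+0·(-7.42586)=-5.32766; next y=-3/10·3.32766+1·(-5.32766)=-6.325958
n=7: y=-6.325958, sp=-2, e=sp−y=4.325958; I=-6.337502, D=e−e_prev=9.653618; u=1·4.325958+0·(-6.337502)+0·9.653618=4.325958; next y=-3/10·(-6.325958)+1·4.325958≈6.223745

0 -2 -2.000 0.000
1 -2 0.000 -2.000
2 -2 -2.600 0.600
3 -2 0.780 -2.780
4 -2 -3.614 1.614
5 -2 2.098 -4.098
6 -2 -5.328 3.328
7 -2 4.326 -6.326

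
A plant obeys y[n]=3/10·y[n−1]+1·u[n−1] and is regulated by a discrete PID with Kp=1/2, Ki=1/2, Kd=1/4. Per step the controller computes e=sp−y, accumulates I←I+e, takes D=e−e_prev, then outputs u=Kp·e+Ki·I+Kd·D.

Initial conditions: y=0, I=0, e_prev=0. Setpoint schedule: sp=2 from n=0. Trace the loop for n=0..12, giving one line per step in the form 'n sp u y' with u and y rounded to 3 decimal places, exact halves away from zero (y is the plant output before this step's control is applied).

0 2 2.500 0.000
1 2 -0.125 2.500
2 2 2.594 0.625
3 2 0.117 2.781
4 2 2.553 0.952
5 2 0.261 2.838
6 2 2.471 1.113
7 2 0.368 2.804
8 2 2.383 1.210
9 2 0.459 2.745
10 2 2.299 1.283
11 2 0.541 2.684
12 2 2.221 1.346

(exact arithmetic carried between steps; '≈' marks a value shown rounded to 6 d.p. or computed from one; I and e_prev carry over from the previous line; the table rounds u and y to 3 d.p., halves away from zero)
n=0: y=0, sp=2, e=sp−y=2; I=2, D=e−e_prev=2; u=1/2·2+1/2·2+1/4·2=2.5; next y=3/10·0+1·2.5=2.5
n=1: y=2.5, sp=2, e=sp−y=-0.5; I=1.5, D=e−e_prev=-2.5; u=1/2·(-0.5)+1/2·1.5+1/4·(-2.5)=-0.125; next y=3/10·2.5+1·(-0.125)=0.625
n=2: y=0.625, sp=2, e=sp−y=1.375; I=2.875, D=e−e_prev=1.875; u=1/2·1.375+1/2·2.875+1/4·1.875=2.59375; next y=3/10·0.625+1·2.59375=2.78125
n=3: y=2.78125, sp=2, e=sp−y=-0.78125; I=2.09375, D=e−e_prev=-2.15625; u=1/2·(-0.78125)+1/2·2.09375+1/4·(-2.15625)≈0.117188; next y=3/10·2.78125+1·0.117188≈0.951563
n=4: y≈0.951563, sp=2, e=sp−y≈1.048438; I≈3.142188, D=e−e_prev≈1.829688; u=1/2·1.048438+1/2·3.142188+1/4·1.829688≈2.552734; next y=3/10·0.951563+1·2.552734≈2.838203
n=5: y≈2.838203, sp=2, e=sp−y≈-0.838203; I≈2.303984, D=e−e_prev≈-1.886641; u=1/2·(-0.838203)+1/2·2.303984+1/4·(-1.886641)≈0.261230; next y=3/10·2.838203+1·0.261230≈1.112691
n=6: y≈1.112691, sp=2, e=sp−y≈0.887309; I≈3.191293, D=e−e_prev≈1.725512; u=1/2·0.887309+1/2·3.191293+1/4·1.725512≈2.470679; next y=3/10·1.112691+1·2.470679≈2.804486
n=7: y≈2.804486, sp=2, e=sp−y≈-0.804486; I≈2.386807, D=e−e_prev≈-1.691795; u=1/2·(-0.804486)+1/2·2.386807+1/4·(-1.691795)≈0.368212; next y=3/10·2.804486+1·0.368212≈1.209558
n=8: y≈1.209558, sp=2, e=sp−y≈0.790442; I≈3.177249, D=e−e_prev≈1.594929; u=1/2·0.790442+1/2·3.177249+1/4·1.594929≈2.382578; next y=3/10·1.209558+1·2.382578≈2.745445
n=9: y≈2.745445, sp=2, e=sp−y≈-0.745445; I≈2.431804, D=e−e_prev≈-1.535888; u=1/2·(-0.745445)+1/2·2.431804+1/4·(-1.535888)≈0.459207; next y=3/10·2.745445+1·0.459207≈1.282841
n=10: y≈1.282841, sp=2, e=sp−y≈0.717159; I≈3.148963, D=e−e_prev≈1.462604; u=1/2·0.717159+1/2·3.148963+1/4·1.462604≈2.298712; next y=3/10·1.282841+1·2.298712≈2.683564
n=11: y≈2.683564, sp=2, e=sp−y≈-0.683564; I≈2.465399, D=e−e_prev≈-1.400723; u=1/2·(-0.683564)+1/2·2.465399+1/4·(-1.400723)≈0.540736; next y=3/10·2.683564+1·0.540736≈1.345806
n=12: y≈1.345806, sp=2, e=sp−y≈0.654194; I≈3.119593, D=e−e_prev≈1.337759; u=1/2·0.654194+1/2·3.119593+1/4·1.337759≈2.221333; next y=3/10·1.345806+1·2.221333≈2.625075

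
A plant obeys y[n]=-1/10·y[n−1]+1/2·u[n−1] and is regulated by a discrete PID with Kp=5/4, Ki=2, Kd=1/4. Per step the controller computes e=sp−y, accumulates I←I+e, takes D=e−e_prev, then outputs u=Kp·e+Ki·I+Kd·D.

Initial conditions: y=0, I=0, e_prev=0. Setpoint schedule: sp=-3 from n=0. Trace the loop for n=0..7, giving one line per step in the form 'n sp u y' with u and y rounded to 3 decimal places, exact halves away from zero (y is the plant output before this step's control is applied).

(exact arithmetic carried between steps; '≈' marks a value shown rounded to 6 d.p. or computed from one; I and e_prev carry over from the previous line; the table rounds u and y to 3 d.p., halves away from zero)
n=0: y=0, sp=-3, e=sp−y=-3; I=-3, D=e−e_prev=-3; u=5/4·(-3)+2·(-3)+1/4·(-3)=-10.5; next y=-1/10·0+1/2·(-10.5)=-5.25
n=1: y=-5.25, sp=-3, e=sp−y=2.25; I=-0.75, D=e−e_prev=5.25; u=5/4·2.25+2·(-0.75)+1/4·5.25=2.625; next y=-1/10·(-5.25)+1/2·2.625=1.8375
n=2: y=1.8375, sp=-3, e=sp−y=-4.8375; I=-5.5875, D=e−e_prev=-7.0875; u=5/4·(-4.8375)+2·(-5.5875)+1/4·(-7.0875)=-18.99375; next y=-1/10·1.8375+1/2·(-18.99375)=-9.680625
n=3: y=-9.680625, sp=-3, e=sp−y=6.680625; I=1.093125, D=e−e_prev=11.518125; u=5/4·6.680625+2·1.093125+1/4·11.518125≈13.416563; next y=-1/10·(-9.680625)+1/2·13.416563≈7.676344
n=4: y≈7.676344, sp=-3, e=sp−y≈-10.676344; I≈-9.583219, D=e−e_prev≈-17.356969; u=5/4·(-10.676344)+2·(-9.583219)+1/4·(-17.356969)≈-36.851109; next y=-1/10·7.676344+1/2·(-36.851109)≈-19.193189
n=5: y≈-19.193189, sp=-3, e=sp−y≈16.193189; I≈6.609970, D=e−e_prev≈26.869533; u=5/4·16.193189+2·6.609970+1/4·26.869533≈40.178810; next y=-1/10·(-19.193189)+1/2·40.178810≈22.008724
n=6: y≈22.008724, sp=-3, e=sp−y≈-25.008724; I≈-18.398754, D=e−e_prev≈-41.201913; u=5/4·(-25.008724)+2·(-18.398754)+1/4·(-41.201913)≈-78.358891; next y=-1/10·22.008724+1/2·(-78.358891)≈-41.380318
n=7: y≈-41.380318, sp=-3, e=sp−y≈38.380318; I≈19.981564, D=e−e_prev≈63.389042; u=5/4·38.380318+2·19.981564+1/4·63.389042≈103.785786; next y=-1/10·(-41.380318)+1/2·103.785786≈56.030925

0 -3 -10.500 0.000
1 -3 2.625 -5.250
2 -3 -18.994 1.838
3 -3 13.417 -9.681
4 -3 -36.851 7.676
5 -3 40.179 -19.193
6 -3 -78.359 22.009
7 -3 103.786 -41.380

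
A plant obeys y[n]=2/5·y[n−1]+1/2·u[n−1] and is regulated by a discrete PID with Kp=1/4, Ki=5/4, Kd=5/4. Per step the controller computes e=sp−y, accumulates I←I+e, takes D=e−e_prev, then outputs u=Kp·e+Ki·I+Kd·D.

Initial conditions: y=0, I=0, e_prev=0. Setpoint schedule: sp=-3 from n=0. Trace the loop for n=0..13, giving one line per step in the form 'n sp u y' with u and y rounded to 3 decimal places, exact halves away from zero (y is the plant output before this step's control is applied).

(exact arithmetic carried between steps; '≈' marks a value shown rounded to 6 d.p. or computed from one; I and e_prev carry over from the previous line; the table rounds u and y to 3 d.p., halves away from zero)
n=0: y=0, sp=-3, e=sp−y=-3; I=-3, D=e−e_prev=-3; u=1/4·(-3)+5/4·(-3)+5/4·(-3)=-8.25; next y=2/5·0+1/2·(-8.25)=-4.125
n=1: y=-4.125, sp=-3, e=sp−y=1.125; I=-1.875, D=e−e_prev=4.125; u=1/4·1.125+5/4·(-1.875)+5/4·4.125=3.09375; next y=2/5·(-4.125)+1/2·3.09375=-0.103125
n=2: y=-0.103125, sp=-3, e=sp−y=-2.896875; I=-4.771875, D=e−e_prev=-4.021875; u=1/4·(-2.896875)+5/4·(-4.771875)+5/4·(-4.021875)≈-11.716406; next y=2/5·(-0.103125)+1/2·(-11.716406)≈-5.899453
n=3: y≈-5.899453, sp=-3, e=sp−y≈2.899453; I≈-1.872422, D=e−e_prev≈5.796328; u=1/4·2.899453+5/4·(-1.872422)+5/4·5.796328≈5.629746; next y=2/5·(-5.899453)+1/2·5.629746≈0.455092
n=4: y≈0.455092, sp=-3, e=sp−y≈-3.455092; I≈-5.327514, D=e−e_prev≈-6.354545; u=1/4·(-3.455092)+5/4·(-5.327514)+5/4·(-6.354545)≈-15.466346; next y=2/5·0.455092+1/2·(-15.466346)≈-7.551136
n=5: y≈-7.551136, sp=-3, e=sp−y≈4.551136; I≈-0.776377, D=e−e_prev≈8.006228; u=1/4·4.551136+5/4·(-0.776377)+5/4·8.006228≈10.175098; next y=2/5·(-7.551136)+1/2·10.175098≈2.067094
n=6: y≈2.067094, sp=-3, e=sp−y≈-5.067094; I≈-5.843472, D=e−e_prev≈-9.618231; u=1/4·(-5.067094)+5/4·(-5.843472)+5/4·(-9.618231)≈-20.593901; next y=2/5·2.067094+1/2·(-20.593901)≈-9.470113
n=7: y≈-9.470113, sp=-3, e=sp−y≈6.470113; I≈0.626641, D=e−e_prev≈11.537207; u=1/4·6.470113+5/4·0.626641+5/4·11.537207≈16.822339; next y=2/5·(-9.470113)+1/2·16.822339≈4.623124
n=8: y≈4.623124, sp=-3, e=sp−y≈-7.623124; I≈-6.996483, D=e−e_prev≈-14.093237; u=1/4·(-7.623124)+5/4·(-6.996483)+5/4·(-14.093237)≈-28.267931; next y=2/5·4.623124+1/2·(-28.267931)≈-12.284716
n=9: y≈-12.284716, sp=-3, e=sp−y≈9.284716; I≈2.288233, D=e−e_prev≈16.907840; u=1/4·9.284716+5/4·2.288233+5/4·16.907840≈26.316271; next y=2/5·(-12.284716)+1/2·26.316271≈8.244249
n=10: y≈8.244249, sp=-3, e=sp−y≈-11.244249; I≈-8.956016, D=e−e_prev≈-20.528965; u=1/4·(-11.244249)+5/4·(-8.956016)+5/4·(-20.528965)≈-39.667288; next y=2/5·8.244249+1/2·(-39.667288)≈-16.535945
n=11: y≈-16.535945, sp=-3, e=sp−y≈13.535945; I≈4.579929, D=e−e_prev≈24.780194; u=1/4·13.535945+5/4·4.579929+5/4·24.780194≈40.084139; next y=2/5·(-16.535945)+1/2·40.084139≈13.427692
n=12: y≈13.427692, sp=-3, e=sp−y≈-16.427692; I≈-11.847763, D=e−e_prev≈-29.963636; u=1/4·(-16.427692)+5/4·(-11.847763)+5/4·(-29.963636)≈-56.371172; next y=2/5·13.427692+1/2·(-56.371172)≈-22.814509
n=13: y≈-22.814509, sp=-3, e=sp−y≈19.814509; I≈7.966746, D=e−e_prev≈36.242201; u=1/4·19.814509+5/4·7.966746+5/4·36.242201≈60.214811; next y=2/5·(-22.814509)+1/2·60.214811≈20.981602

0 -3 -8.250 0.000
1 -3 3.094 -4.125
2 -3 -11.716 -0.103
3 -3 5.630 -5.899
4 -3 -15.466 0.455
5 -3 10.175 -7.551
6 -3 -20.594 2.067
7 -3 16.822 -9.470
8 -3 -28.268 4.623
9 -3 26.316 -12.285
10 -3 -39.667 8.244
11 -3 40.084 -16.536
12 -3 -56.371 13.428
13 -3 60.215 -22.815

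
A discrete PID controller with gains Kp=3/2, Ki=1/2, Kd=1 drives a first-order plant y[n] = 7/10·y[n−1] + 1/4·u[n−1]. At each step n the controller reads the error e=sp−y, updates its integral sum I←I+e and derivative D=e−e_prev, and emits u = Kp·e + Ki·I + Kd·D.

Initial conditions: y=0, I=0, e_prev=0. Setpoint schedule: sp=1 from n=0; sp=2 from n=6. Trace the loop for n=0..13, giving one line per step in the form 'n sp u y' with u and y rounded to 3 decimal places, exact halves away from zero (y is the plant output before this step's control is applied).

(exact arithmetic carried between steps; '≈' marks a value shown rounded to 6 d.p. or computed from one; I and e_prev carry over from the previous line; the table rounds u and y to 3 d.p., halves away from zero)
n=0: y=0, sp=1, e=sp−y=1; I=1, D=e−e_prev=1; u=3/2·1+1/2·1+1·1=3; next y=7/10·0+1/4·3=0.75
n=1: y=0.75, sp=1, e=sp−y=0.25; I=1.25, D=e−e_prev=-0.75; u=3/2·0.25+1/2·1.25+1·(-0.75)=0.25; next y=7/10·0.75+1/4·0.25=0.5875
n=2: y=0.5875, sp=1, e=sp−y=0.4125; I=1.6625, D=e−e_prev=0.1625; u=3/2·0.4125+1/2·1.6625+1·0.1625=1.6125; next y=7/10·0.5875+1/4·1.6125=0.814375
n=3: y=0.814375, sp=1, e=sp−y=0.185625; I=1.848125, D=e−e_prev=-0.226875; u=3/2·0.185625+1/2·1.848125+1·(-0.226875)=0.975625; next y=7/10·0.814375+1/4·0.975625≈0.813969
n=4: y≈0.813969, sp=1, e=sp−y≈0.186031; I≈2.034156, D=e−e_prev≈0.000406; u=3/2·0.186031+1/2·2.034156+1·0.000406≈1.296531; next y=7/10·0.813969+1/4·1.296531≈0.893911
n=5: y≈0.893911, sp=1, e=sp−y≈0.106089; I≈2.140245, D=e−e_prev≈-0.079942; u=3/2·0.106089+1/2·2.140245+1·(-0.079942)≈1.149314; next y=7/10·0.893911+1/4·1.149314≈0.913066
n=6: y≈0.913066, sp=2, e=sp−y≈1.086934; I≈3.227179, D=e−e_prev≈0.980845; u=3/2·1.086934+1/2·3.227179+1·0.980845≈4.224835; next y=7/10·0.913066+1/4·4.224835≈1.695355
n=7: y≈1.695355, sp=2, e=sp−y≈0.304645; I≈3.531824, D=e−e_prev≈-0.782289; u=3/2·0.304645+1/2·3.531824+1·(-0.782289)≈1.440590; next y=7/10·1.695355+1/4·1.440590≈1.546896
n=8: y≈1.546896, sp=2, e=sp−y≈0.453104; I≈3.984928, D=e−e_prev≈0.148459; u=3/2·0.453104+1/2·3.984928+1·0.148459≈2.820579; next y=7/10·1.546896+1/4·2.820579≈1.787972
n=9: y≈1.787972, sp=2, e=sp−y≈0.212028; I≈4.196956, D=e−e_prev≈-0.241076; u=3/2·0.212028+1/2·4.196956+1·(-0.241076)≈2.175444; next y=7/10·1.787972+1/4·2.175444≈1.795441
n=10: y≈1.795441, sp=2, e=sp−y≈0.204559; I≈4.401514, D=e−e_prev≈-0.007469; u=3/2·0.204559+1/2·4.401514+1·(-0.007469)≈2.500126; next y=7/10·1.795441+1/4·2.500126≈1.881840
n=11: y≈1.881840, sp=2, e=sp−y≈0.118160; I≈4.519674, D=e−e_prev≈-0.086399; u=3/2·0.118160+1/2·4.519674+1·(-0.086399)≈2.350677; next y=7/10·1.881840+1/4·2.350677≈1.904958
n=12: y≈1.904958, sp=2, e=sp−y≈0.095042; I≈4.614716, D=e−e_prev≈-0.023117; u=3/2·0.095042+1/2·4.614716+1·(-0.023117)≈2.426805; next y=7/10·1.904958+1/4·2.426805≈1.940171
n=13: y≈1.940171, sp=2, e=sp−y≈0.059829; I≈4.674545, D=e−e_prev≈-0.035214; u=3/2·0.059829+1/2·4.674545+1·(-0.035214)≈2.391801; next y=7/10·1.940171+1/4·2.391801≈1.956070

0 1 3.000 0.000
1 1 0.250 0.750
2 1 1.613 0.588
3 1 0.976 0.814
4 1 1.297 0.814
5 1 1.149 0.894
6 2 4.225 0.913
7 2 1.441 1.695
8 2 2.821 1.547
9 2 2.175 1.788
10 2 2.500 1.795
11 2 2.351 1.882
12 2 2.427 1.905
13 2 2.392 1.940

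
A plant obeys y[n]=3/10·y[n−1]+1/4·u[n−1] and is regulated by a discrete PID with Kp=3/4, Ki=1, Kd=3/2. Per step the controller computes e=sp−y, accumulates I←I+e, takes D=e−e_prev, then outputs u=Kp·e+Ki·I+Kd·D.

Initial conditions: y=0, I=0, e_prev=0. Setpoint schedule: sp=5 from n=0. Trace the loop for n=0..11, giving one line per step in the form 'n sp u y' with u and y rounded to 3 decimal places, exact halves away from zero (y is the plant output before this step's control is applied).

(exact arithmetic carried between steps; '≈' marks a value shown rounded to 6 d.p. or computed from one; I and e_prev carry over from the previous line; the table rounds u and y to 3 d.p., halves away from zero)
n=0: y=0, sp=5, e=sp−y=5; I=5, D=e−e_prev=5; u=3/4·5+1·5+3/2·5=16.25; next y=3/10·0+1/4·16.25=4.0625
n=1: y=4.0625, sp=5, e=sp−y=0.9375; I=5.9375, D=e−e_prev=-4.0625; u=3/4·0.9375+1·5.9375+3/2·(-4.0625)=0.546875; next y=3/10·4.0625+1/4·0.546875≈1.355469
n=2: y≈1.355469, sp=5, e=sp−y≈3.644531; I≈9.582031, D=e−e_prev≈2.707031; u=3/4·3.644531+1·9.582031+3/2·2.707031≈16.375977; next y=3/10·1.355469+1/4·16.375977≈4.500635
n=3: y≈4.500635, sp=5, e=sp−y≈0.499365; I≈10.081396, D=e−e_prev≈-3.145166; u=3/4·0.499365+1·10.081396+3/2·(-3.145166)≈5.738171; next y=3/10·4.500635+1/4·5.738171≈2.784733
n=4: y≈2.784733, sp=5, e=sp−y≈2.215267; I≈12.296663, D=e−e_prev≈1.715901; u=3/4·2.215267+1·12.296663+3/2·1.715901≈16.531965; next y=3/10·2.784733+1/4·16.531965≈4.968411
n=5: y≈4.968411, sp=5, e=sp−y≈0.031589; I≈12.328252, D=e−e_prev≈-2.183678; u=3/4·0.031589+1·12.328252+3/2·(-2.183678)≈9.076426; next y=3/10·4.968411+1/4·9.076426≈3.759630
n=6: y≈3.759630, sp=5, e=sp−y≈1.240370; I≈13.568622, D=e−e_prev≈1.208781; u=3/4·1.240370+1·13.568622+3/2·1.208781≈16.312072; next y=3/10·3.759630+1/4·16.312072≈5.205907
n=7: y≈5.205907, sp=5, e=sp−y≈-0.205907; I≈13.362715, D=e−e_prev≈-1.446277; u=3/4·(-0.205907)+1·13.362715+3/2·(-1.446277)≈11.038870; next y=3/10·5.205907+1/4·11.038870≈4.321489
n=8: y≈4.321489, sp=5, e=sp−y≈0.678511; I≈14.041226, D=e−e_prev≈0.884417; u=3/4·0.678511+1·14.041226+3/2·0.884417≈15.876735; next y=3/10·4.321489+1/4·15.876735≈5.265630
n=9: y≈5.265630, sp=5, e=sp−y≈-0.265630; I≈13.775595, D=e−e_prev≈-0.944141; u=3/4·(-0.265630)+1·13.775595+3/2·(-0.944141)≈12.160161; next y=3/10·5.265630+1/4·12.160161≈4.619729
n=10: y≈4.619729, sp=5, e=sp−y≈0.380271; I≈14.155866, D=e−e_prev≈0.645901; u=3/4·0.380271+1·14.155866+3/2·0.645901≈15.409921; next y=3/10·4.619729+1/4·15.409921≈5.238399
n=11: y≈5.238399, sp=5, e=sp−y≈-0.238399; I≈13.917467, D=e−e_prev≈-0.618670; u=3/4·(-0.238399)+1·13.917467+3/2·(-0.618670)≈12.810663; next y=3/10·5.238399+1/4·12.810663≈4.774185

0 5 16.250 0.000
1 5 0.547 4.063
2 5 16.376 1.355
3 5 5.738 4.501
4 5 16.532 2.785
5 5 9.076 4.968
6 5 16.312 3.760
7 5 11.039 5.206
8 5 15.877 4.321
9 5 12.160 5.266
10 5 15.410 4.620
11 5 12.811 5.238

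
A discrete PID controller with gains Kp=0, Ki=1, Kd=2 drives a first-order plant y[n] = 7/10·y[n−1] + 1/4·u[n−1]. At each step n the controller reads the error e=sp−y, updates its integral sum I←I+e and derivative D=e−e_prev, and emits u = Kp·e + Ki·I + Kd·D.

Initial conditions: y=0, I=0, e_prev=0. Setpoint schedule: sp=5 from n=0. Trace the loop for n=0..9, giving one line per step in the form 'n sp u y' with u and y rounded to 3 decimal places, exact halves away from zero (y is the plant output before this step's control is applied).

0 5 15.000 0.000
1 5 -1.250 3.750
2 5 11.813 2.313
3 5 4.847 4.572
4 5 10.273 4.412
5 5 6.807 5.657
6 5 8.626 5.662
7 5 6.600 6.120
8 5 6.954 5.934
9 5 5.773 5.892

(exact arithmetic carried between steps; '≈' marks a value shown rounded to 6 d.p. or computed from one; I and e_prev carry over from the previous line; the table rounds u and y to 3 d.p., halves away from zero)
n=0: y=0, sp=5, e=sp−y=5; I=5, D=e−e_prev=5; u=0·5+1·5+2·5=15; next y=7/10·0+1/4·15=3.75
n=1: y=3.75, sp=5, e=sp−y=1.25; I=6.25, D=e−e_prev=-3.75; u=0·1.25+1·6.25+2·(-3.75)=-1.25; next y=7/10·3.75+1/4·(-1.25)=2.3125
n=2: y=2.3125, sp=5, e=sp−y=2.6875; I=8.9375, D=e−e_prev=1.4375; u=0·2.6875+1·8.9375+2·1.4375=11.8125; next y=7/10·2.3125+1/4·11.8125=4.571875
n=3: y=4.571875, sp=5, e=sp−y=0.428125; I=9.365625, D=e−e_prev=-2.259375; u=0·0.428125+1·9.365625+2·(-2.259375)=4.846875; next y=7/10·4.571875+1/4·4.846875≈4.412031
n=4: y≈4.412031, sp=5, e=sp−y≈0.587969; I≈9.953594, D=e−e_prev≈0.159844; u=0·0.587969+1·9.953594+2·0.159844≈10.273281; next y=7/10·4.412031+1/4·10.273281≈5.656742
n=5: y≈5.656742, sp=5, e=sp−y≈-0.656742; I≈9.296852, D=e−e_prev≈-1.244711; u=0·(-0.656742)+1·9.296852+2·(-1.244711)≈6.807430; next y=7/10·5.656742+1/4·6.807430≈5.661577
n=6: y≈5.661577, sp=5, e=sp−y≈-0.661577; I≈8.635275, D=e−e_prev≈-0.004835; u=0·(-0.661577)+1·8.635275+2·(-0.004835)≈8.625605; next y=7/10·5.661577+1/4·8.625605≈6.119505
n=7: y≈6.119505, sp=5, e=sp−y≈-1.119505; I≈7.515769, D=e−e_prev≈-0.457928; u=0·(-1.119505)+1·7.515769+2·(-0.457928)≈6.599913; next y=7/10·6.119505+1/4·6.599913≈5.933632
n=8: y≈5.933632, sp=5, e=sp−y≈-0.933632; I≈6.582138, D=e−e_prev≈0.185873; u=0·(-0.933632)+1·6.582138+2·0.185873≈6.953884; next y=7/10·5.933632+1/4·6.953884≈5.892013
n=9: y≈5.892013, sp=5, e=sp−y≈-0.892013; I≈5.690124, D=e−e_prev≈0.041619; u=0·(-0.892013)+1·5.690124+2·0.041619≈5.773361; next y=7/10·5.892013+1/4·5.773361≈5.567750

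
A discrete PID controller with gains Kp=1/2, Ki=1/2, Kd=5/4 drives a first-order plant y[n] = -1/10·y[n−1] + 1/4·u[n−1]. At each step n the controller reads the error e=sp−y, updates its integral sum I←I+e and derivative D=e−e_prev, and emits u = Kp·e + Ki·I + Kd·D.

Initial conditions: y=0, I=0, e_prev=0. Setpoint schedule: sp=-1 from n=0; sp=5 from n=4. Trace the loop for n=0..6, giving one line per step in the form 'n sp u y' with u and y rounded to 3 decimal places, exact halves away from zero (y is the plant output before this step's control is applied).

(exact arithmetic carried between steps; '≈' marks a value shown rounded to 6 d.p. or computed from one; I and e_prev carry over from the previous line; the table rounds u and y to 3 d.p., halves away from zero)
n=0: y=0, sp=-1, e=sp−y=-1; I=-1, D=e−e_prev=-1; u=1/2·(-1)+1/2·(-1)+5/4·(-1)=-2.25; next y=-1/10·0+1/4·(-2.25)=-0.5625
n=1: y=-0.5625, sp=-1, e=sp−y=-0.4375; I=-1.4375, D=e−e_prev=0.5625; u=1/2·(-0.4375)+1/2·(-1.4375)+5/4·0.5625=-0.234375; next y=-1/10·(-0.5625)+1/4·(-0.234375)≈-0.002344
n=2: y≈-0.002344, sp=-1, e=sp−y≈-0.997656; I≈-2.435156, D=e−e_prev≈-0.560156; u=1/2·(-0.997656)+1/2·(-2.435156)+5/4·(-0.560156)≈-2.416602; next y=-1/10·(-0.002344)+1/4·(-2.416602)≈-0.603916
n=3: y≈-0.603916, sp=-1, e=sp−y≈-0.396084; I≈-2.831240, D=e−e_prev≈0.601572; u=1/2·(-0.396084)+1/2·(-2.831240)+5/4·0.601572≈-0.861697; next y=-1/10·(-0.603916)+1/4·(-0.861697)≈-0.155033
n=4: y≈-0.155033, sp=5, e=sp−y≈5.155033; I≈2.323792, D=e−e_prev≈5.551117; u=1/2·5.155033+1/2·2.323792+5/4·5.551117≈10.678308; next y=-1/10·(-0.155033)+1/4·10.678308≈2.685080
n=5: y≈2.685080, sp=5, e=sp−y≈2.314920; I≈4.638712, D=e−e_prev≈-2.840113; u=1/2·2.314920+1/2·4.638712+5/4·(-2.840113)≈-0.073325; next y=-1/10·2.685080+1/4·(-0.073325)≈-0.286839
n=6: y≈-0.286839, sp=5, e=sp−y≈5.286839; I≈9.925551, D=e−e_prev≈2.971920; u=1/2·5.286839+1/2·9.925551+5/4·2.971920≈11.321095; next y=-1/10·(-0.286839)+1/4·11.321095≈2.858958

0 -1 -2.250 0.000
1 -1 -0.234 -0.563
2 -1 -2.417 -0.002
3 -1 -0.862 -0.604
4 5 10.678 -0.155
5 5 -0.073 2.685
6 5 11.321 -0.287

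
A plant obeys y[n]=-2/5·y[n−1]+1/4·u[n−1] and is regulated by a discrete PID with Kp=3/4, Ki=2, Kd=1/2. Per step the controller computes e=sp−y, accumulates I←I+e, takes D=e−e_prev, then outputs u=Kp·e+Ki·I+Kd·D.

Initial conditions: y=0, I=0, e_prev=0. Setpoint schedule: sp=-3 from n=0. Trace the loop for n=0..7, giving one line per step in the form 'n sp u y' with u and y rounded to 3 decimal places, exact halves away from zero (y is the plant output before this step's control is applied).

0 -3 -9.750 0.000
1 -3 -6.328 -2.438
2 -3 -14.621 -0.607
3 -3 -9.374 -3.412
4 -3 -17.862 -0.979
5 -3 -10.628 -4.074
6 -3 -19.929 -1.027
7 -3 -10.833 -4.571

(exact arithmetic carried between steps; '≈' marks a value shown rounded to 6 d.p. or computed from one; I and e_prev carry over from the previous line; the table rounds u and y to 3 d.p., halves away from zero)
n=0: y=0, sp=-3, e=sp−y=-3; I=-3, D=e−e_prev=-3; u=3/4·(-3)+2·(-3)+1/2·(-3)=-9.75; next y=-2/5·0+1/4·(-9.75)=-2.4375
n=1: y=-2.4375, sp=-3, e=sp−y=-0.5625; I=-3.5625, D=e−e_prev=2.4375; u=3/4·(-0.5625)+2·(-3.5625)+1/2·2.4375=-6.328125; next y=-2/5·(-2.4375)+1/4·(-6.328125)≈-0.607031
n=2: y≈-0.607031, sp=-3, e=sp−y≈-2.392969; I≈-5.955469, D=e−e_prev≈-1.830469; u=3/4·(-2.392969)+2·(-5.955469)+1/2·(-1.830469)≈-14.620898; next y=-2/5·(-0.607031)+1/4·(-14.620898)≈-3.412412
n=3: y≈-3.412412, sp=-3, e=sp−y≈0.412412; I≈-5.543057, D=e−e_prev≈2.805381; u=3/4·0.412412+2·(-5.543057)+1/2·2.805381≈-9.374114; next y=-2/5·(-3.412412)+1/4·(-9.374114)≈-0.978564
n=4: y≈-0.978564, sp=-3, e=sp−y≈-2.021436; I≈-7.564493, D=e−e_prev≈-2.433849; u=3/4·(-2.021436)+2·(-7.564493)+1/2·(-2.433849)≈-17.861988; next y=-2/5·(-0.978564)+1/4·(-17.861988)≈-4.074071
n=5: y≈-4.074071, sp=-3, e=sp−y≈1.074071; I≈-6.490422, D=e−e_prev≈3.095508; u=3/4·1.074071+2·(-6.490422)+1/2·3.095508≈-10.627536; next y=-2/5·(-4.074071)+1/4·(-10.627536)≈-1.027255
n=6: y≈-1.027255, sp=-3, e=sp−y≈-1.972745; I≈-8.463166, D=e−e_prev≈-3.046816; u=3/4·(-1.972745)+2·(-8.463166)+1/2·(-3.046816)≈-19.929299; next y=-2/5·(-1.027255)+1/4·(-19.929299)≈-4.571423
n=7: y≈-4.571423, sp=-3, e=sp−y≈1.571423; I≈-6.891744, D=e−e_prev≈3.544167; u=3/4·1.571423+2·(-6.891744)+1/2·3.544167≈-10.832837; next y=-2/5·(-4.571423)+1/4·(-10.832837)≈-0.879640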